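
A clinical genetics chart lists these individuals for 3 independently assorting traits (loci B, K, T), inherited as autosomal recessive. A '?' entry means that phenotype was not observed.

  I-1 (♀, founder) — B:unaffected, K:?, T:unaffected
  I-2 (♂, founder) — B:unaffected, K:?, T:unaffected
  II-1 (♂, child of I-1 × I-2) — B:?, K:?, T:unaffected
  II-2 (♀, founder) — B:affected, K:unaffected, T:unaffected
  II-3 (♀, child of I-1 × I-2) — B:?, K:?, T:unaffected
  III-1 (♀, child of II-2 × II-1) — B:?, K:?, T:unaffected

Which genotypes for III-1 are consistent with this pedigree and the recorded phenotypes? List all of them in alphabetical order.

III-1 ∈ {Bb KK TT, Bb KK Tt, Bb Kk TT, Bb Kk Tt, Bb kk TT, Bb kk Tt, bb KK TT, bb KK Tt, bb Kk TT, bb Kk Tt, bb kk TT, bb kk Tt}

B/I-1 un ·: BB|Bb
B/I-2 un ·: BB|Bb
B/II-1 ? I-1×I-2: BB|Bb|bb
B/II-2 aff ·: bb
B/II-3 ? I-1×I-2: BB|Bb|bb
B/III-1 ? II-2×II-1: Bb|bb
⇒ B over [I-1,I-2,II-1,II-2,II-3,III-1]: 25 consistent
K/I-1 ? ·: KK|Kk|kk
K/I-2 ? ·: KK|Kk|kk
K/II-1 ? I-1×I-2: KK|Kk|kk
K/II-2 un ·: KK|Kk
K/II-3 ? I-1×I-2: KK|Kk|kk
K/III-1 ? II-2×II-1: KK|Kk|kk
⇒ K over [I-1,I-2,II-1,II-2,II-3,III-1]: 113 consistent
T/I-1 un ·: TT|Tt
T/I-2 un ·: TT|Tt
T/II-1 un I-1×I-2: TT|Tt
T/II-2 un ·: TT|Tt
T/II-3 un I-1×I-2: TT|Tt
T/III-1 un II-2×II-1: TT|Tt
⇒ T over [I-1,I-2,II-1,II-2,II-3,III-1]: 45 consistent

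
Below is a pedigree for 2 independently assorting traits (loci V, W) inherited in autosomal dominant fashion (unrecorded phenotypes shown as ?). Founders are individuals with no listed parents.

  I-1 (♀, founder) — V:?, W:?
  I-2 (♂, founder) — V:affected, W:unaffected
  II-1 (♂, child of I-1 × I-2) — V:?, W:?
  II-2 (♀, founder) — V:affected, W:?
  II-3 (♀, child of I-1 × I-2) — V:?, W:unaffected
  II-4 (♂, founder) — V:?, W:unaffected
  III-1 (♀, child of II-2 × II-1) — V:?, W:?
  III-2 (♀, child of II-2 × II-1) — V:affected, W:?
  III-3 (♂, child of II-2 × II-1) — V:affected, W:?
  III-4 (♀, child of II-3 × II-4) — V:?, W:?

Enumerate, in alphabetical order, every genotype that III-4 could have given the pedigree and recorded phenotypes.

III-4 ∈ {VV ww, Vv ww, vv ww}

V/I-1 ? ·: vv|Vv|VV
V/I-2 aff ·: Vv|VV
V/II-1 ? I-1×I-2: vv|Vv|VV
V/II-2 aff ·: Vv|VV
V/II-3 ? I-1×I-2: vv|Vv|VV
V/II-4 ? ·: vv|Vv|VV
V/III-1 ? II-2×II-1: vv|Vv|VV
V/III-2 aff II-2×II-1: Vv|VV
V/III-3 aff II-2×II-1: Vv|VV
V/III-4 ? II-3×II-4: vv|Vv|VV
⇒ V over [I-1,I-2,II-1,II-2,II-3,II-4,III-1,III-2,III-3,III-4]: 1547 consistent
W/I-1 ? ·: ww|Ww
W/I-2 un ·: ww
W/II-1 ? I-1×I-2: ww|Ww
W/II-2 ? ·: ww|Ww|WW
W/II-3 un I-1×I-2: ww
W/II-4 un ·: ww
W/III-1 ? II-2×II-1: ww|Ww|WW
W/III-2 ? II-2×II-1: ww|Ww|WW
W/III-3 ? II-2×II-1: ww|Ww|WW
W/III-4 ? II-3×II-4: ww
⇒ W over [I-1,I-2,II-1,II-2,II-3,II-4,III-1,III-2,III-3,III-4]: 63 consistent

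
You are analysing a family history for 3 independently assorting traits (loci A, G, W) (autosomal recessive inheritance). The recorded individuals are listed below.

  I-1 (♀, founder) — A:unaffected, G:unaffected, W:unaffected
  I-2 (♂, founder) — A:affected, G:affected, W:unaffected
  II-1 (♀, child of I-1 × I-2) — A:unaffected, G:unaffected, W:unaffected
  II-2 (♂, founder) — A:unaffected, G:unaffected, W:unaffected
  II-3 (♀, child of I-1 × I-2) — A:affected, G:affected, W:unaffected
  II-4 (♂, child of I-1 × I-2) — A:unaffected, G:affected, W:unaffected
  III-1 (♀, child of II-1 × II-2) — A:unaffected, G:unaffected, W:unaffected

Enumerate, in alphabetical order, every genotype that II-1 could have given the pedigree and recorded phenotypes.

II-1 ∈ {Aa Gg WW, Aa Gg Ww}

A/I-1 un ·: Aa
A/I-2 aff ·: aa
A/II-1 un I-1×I-2: Aa
A/II-2 un ·: AA|Aa
A/II-3 aff I-1×I-2: aa
A/II-4 un I-1×I-2: Aa
A/III-1 un II-1×II-2: AA|Aa
⇒ A over [I-1,I-2,II-1,II-2,II-3,II-4,III-1]: 4 consistent
G/I-1 un ·: Gg
G/I-2 aff ·: gg
G/II-1 un I-1×I-2: Gg
G/II-2 un ·: GG|Gg
G/II-3 aff I-1×I-2: gg
G/II-4 aff I-1×I-2: gg
G/III-1 un II-1×II-2: GG|Gg
⇒ G over [I-1,I-2,II-1,II-2,II-3,II-4,III-1]: 4 consistent
W/I-1 un ·: WW|Ww
W/I-2 un ·: WW|Ww
W/II-1 un I-1×I-2: WW|Ww
W/II-2 un ·: WW|Ww
W/II-3 un I-1×I-2: WW|Ww
W/II-4 un I-1×I-2: WW|Ww
W/III-1 un II-1×II-2: WW|Ww
⇒ W over [I-1,I-2,II-1,II-2,II-3,II-4,III-1]: 87 consistent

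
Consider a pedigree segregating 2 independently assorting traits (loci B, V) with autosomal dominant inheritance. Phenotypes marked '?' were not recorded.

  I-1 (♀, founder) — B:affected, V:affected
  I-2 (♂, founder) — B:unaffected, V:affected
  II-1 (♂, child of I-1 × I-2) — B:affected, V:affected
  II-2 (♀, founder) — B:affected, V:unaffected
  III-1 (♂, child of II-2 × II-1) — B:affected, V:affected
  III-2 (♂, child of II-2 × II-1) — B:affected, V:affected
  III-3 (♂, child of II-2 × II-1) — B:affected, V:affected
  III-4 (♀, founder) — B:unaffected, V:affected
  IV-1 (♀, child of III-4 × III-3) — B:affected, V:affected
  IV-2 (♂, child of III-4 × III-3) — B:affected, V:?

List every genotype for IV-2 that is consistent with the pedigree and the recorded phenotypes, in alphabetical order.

IV-2 ∈ {Bb VV, Bb Vv, Bb vv}

B/I-1 aff ·: Bb|BB
B/I-2 un ·: bb
B/II-1 aff I-1×I-2: Bb
B/II-2 aff ·: Bb|BB
B/III-1 aff II-2×II-1: Bb|BB
B/III-2 aff II-2×II-1: Bb|BB
B/III-3 aff II-2×II-1: Bb|BB
B/III-4 un ·: bb
B/IV-1 aff III-4×III-3: Bb
B/IV-2 aff III-4×III-3: Bb
⇒ B over [I-1,I-2,II-1,II-2,III-1,III-2,III-3,III-4,IV-1,IV-2]: 32 consistent
V/I-1 aff ·: Vv|VV
V/I-2 aff ·: Vv|VV
V/II-1 aff I-1×I-2: Vv|VV
V/II-2 un ·: vv
V/III-1 aff II-2×II-1: Vv
V/III-2 aff II-2×II-1: Vv
V/III-3 aff II-2×II-1: Vv
V/III-4 aff ·: Vv|VV
V/IV-1 aff III-4×III-3: Vv|VV
V/IV-2 ? III-4×III-3: vv|Vv|VV
⇒ V over [I-1,I-2,II-1,II-2,III-1,III-2,III-3,III-4,IV-1,IV-2]: 70 consistent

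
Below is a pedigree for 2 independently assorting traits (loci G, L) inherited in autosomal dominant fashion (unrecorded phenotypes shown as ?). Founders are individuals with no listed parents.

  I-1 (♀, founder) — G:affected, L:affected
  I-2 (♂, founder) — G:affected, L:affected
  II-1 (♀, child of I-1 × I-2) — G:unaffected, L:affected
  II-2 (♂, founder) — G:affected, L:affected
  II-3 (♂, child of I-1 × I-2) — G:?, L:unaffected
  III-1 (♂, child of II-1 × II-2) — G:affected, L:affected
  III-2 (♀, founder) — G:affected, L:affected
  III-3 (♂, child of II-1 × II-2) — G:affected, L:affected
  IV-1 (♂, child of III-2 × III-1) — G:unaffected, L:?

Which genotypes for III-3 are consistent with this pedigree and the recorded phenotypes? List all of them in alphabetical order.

III-3 ∈ {Gg LL, Gg Ll}

G/I-1 aff ·: Gg
G/I-2 aff ·: Gg
G/II-1 un I-1×I-2: gg
G/II-2 aff ·: Gg|GG
G/II-3 ? I-1×I-2: gg|Gg|GG
G/III-1 aff II-1×II-2: Gg
G/III-2 aff ·: Gg
G/III-3 aff II-1×II-2: Gg
G/IV-1 un III-2×III-1: gg
⇒ G over [I-1,I-2,II-1,II-2,II-3,III-1,III-2,III-3,IV-1]: 6 consistent
L/I-1 aff ·: Ll
L/I-2 aff ·: Ll
L/II-1 aff I-1×I-2: Ll|LL
L/II-2 aff ·: Ll|LL
L/II-3 un I-1×I-2: ll
L/III-1 aff II-1×II-2: Ll|LL
L/III-2 aff ·: Ll|LL
L/III-3 aff II-1×II-2: Ll|LL
L/IV-1 ? III-2×III-1: ll|Ll|LL
⇒ L over [I-1,I-2,II-1,II-2,II-3,III-1,III-2,III-3,IV-1]: 51 consistent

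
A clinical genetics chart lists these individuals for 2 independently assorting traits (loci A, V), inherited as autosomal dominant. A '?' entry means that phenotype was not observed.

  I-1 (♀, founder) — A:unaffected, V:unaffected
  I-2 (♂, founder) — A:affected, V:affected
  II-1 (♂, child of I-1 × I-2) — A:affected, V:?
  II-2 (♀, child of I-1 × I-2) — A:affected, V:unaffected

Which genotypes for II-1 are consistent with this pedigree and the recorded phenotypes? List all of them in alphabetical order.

II-1 ∈ {Aa Vv, Aa vv}

A/I-1 un ·: aa
A/I-2 aff ·: Aa|AA
A/II-1 aff I-1×I-2: Aa
A/II-2 aff I-1×I-2: Aa
⇒ A over [I-1,I-2,II-1,II-2]: 2 consistent
V/I-1 un ·: vv
V/I-2 aff ·: Vv
V/II-1 ? I-1×I-2: vv|Vv
V/II-2 un I-1×I-2: vv
⇒ V over [I-1,I-2,II-1,II-2]: 2 consistent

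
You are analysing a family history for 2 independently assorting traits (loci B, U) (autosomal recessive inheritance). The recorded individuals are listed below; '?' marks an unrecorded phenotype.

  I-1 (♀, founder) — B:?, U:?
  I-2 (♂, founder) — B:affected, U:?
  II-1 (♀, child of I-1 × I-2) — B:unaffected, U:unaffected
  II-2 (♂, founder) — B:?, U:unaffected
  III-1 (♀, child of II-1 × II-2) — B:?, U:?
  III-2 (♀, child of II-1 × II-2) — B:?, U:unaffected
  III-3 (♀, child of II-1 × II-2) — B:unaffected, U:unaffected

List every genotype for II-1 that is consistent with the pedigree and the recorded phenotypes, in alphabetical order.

II-1 ∈ {Bb UU, Bb Uu}

B/I-1 ? ·: BB|Bb
B/I-2 aff ·: bb
B/II-1 un I-1×I-2: Bb
B/II-2 ? ·: BB|Bb|bb
B/III-1 ? II-1×II-2: BB|Bb|bb
B/III-2 ? II-1×II-2: BB|Bb|bb
B/III-3 un II-1×II-2: BB|Bb
⇒ B over [I-1,I-2,II-1,II-2,III-1,III-2,III-3]: 60 consistent
U/I-1 ? ·: UU|Uu|uu
U/I-2 ? ·: UU|Uu|uu
U/II-1 un I-1×I-2: UU|Uu
U/II-2 un ·: UU|Uu
U/III-1 ? II-1×II-2: UU|Uu|uu
U/III-2 un II-1×II-2: UU|Uu
U/III-3 un II-1×II-2: UU|Uu
⇒ U over [I-1,I-2,II-1,II-2,III-1,III-2,III-3]: 176 consistent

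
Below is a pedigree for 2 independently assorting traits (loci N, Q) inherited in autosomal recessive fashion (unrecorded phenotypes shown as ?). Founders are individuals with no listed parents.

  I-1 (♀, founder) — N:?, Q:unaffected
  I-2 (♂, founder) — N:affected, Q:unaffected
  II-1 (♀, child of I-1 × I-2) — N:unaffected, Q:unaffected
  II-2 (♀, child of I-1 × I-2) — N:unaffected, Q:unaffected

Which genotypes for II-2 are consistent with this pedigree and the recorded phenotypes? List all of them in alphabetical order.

N/I-1 ? ·: NN|Nn
N/I-2 aff ·: nn
N/II-1 un I-1×I-2: Nn
N/II-2 un I-1×I-2: Nn
⇒ N over [I-1,I-2,II-1,II-2]: 2 consistent
Q/I-1 un ·: QQ|Qq
Q/I-2 un ·: QQ|Qq
Q/II-1 un I-1×I-2: QQ|Qq
Q/II-2 un I-1×I-2: QQ|Qq
⇒ Q over [I-1,I-2,II-1,II-2]: 13 consistent

II-2 ∈ {Nn QQ, Nn Qq}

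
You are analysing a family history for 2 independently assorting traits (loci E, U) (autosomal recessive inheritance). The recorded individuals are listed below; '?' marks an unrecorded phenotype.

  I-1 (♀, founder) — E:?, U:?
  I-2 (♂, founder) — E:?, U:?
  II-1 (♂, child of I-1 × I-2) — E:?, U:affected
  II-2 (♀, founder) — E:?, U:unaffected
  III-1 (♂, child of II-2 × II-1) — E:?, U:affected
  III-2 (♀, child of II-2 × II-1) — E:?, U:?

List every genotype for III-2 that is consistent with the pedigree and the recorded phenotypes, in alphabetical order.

E/I-1 ? ·: EE|Ee|ee
E/I-2 ? ·: EE|Ee|ee
E/II-1 ? I-1×I-2: EE|Ee|ee
E/II-2 ? ·: EE|Ee|ee
E/III-1 ? II-2×II-1: EE|Ee|ee
E/III-2 ? II-2×II-1: EE|Ee|ee
⇒ E over [I-1,I-2,II-1,II-2,III-1,III-2]: 167 consistent
U/I-1 ? ·: Uu|uu
U/I-2 ? ·: Uu|uu
U/II-1 aff I-1×I-2: uu
U/II-2 un ·: Uu
U/III-1 aff II-2×II-1: uu
U/III-2 ? II-2×II-1: Uu|uu
⇒ U over [I-1,I-2,II-1,II-2,III-1,III-2]: 8 consistent

III-2 ∈ {EE Uu, EE uu, Ee Uu, Ee uu, ee Uu, ee uu}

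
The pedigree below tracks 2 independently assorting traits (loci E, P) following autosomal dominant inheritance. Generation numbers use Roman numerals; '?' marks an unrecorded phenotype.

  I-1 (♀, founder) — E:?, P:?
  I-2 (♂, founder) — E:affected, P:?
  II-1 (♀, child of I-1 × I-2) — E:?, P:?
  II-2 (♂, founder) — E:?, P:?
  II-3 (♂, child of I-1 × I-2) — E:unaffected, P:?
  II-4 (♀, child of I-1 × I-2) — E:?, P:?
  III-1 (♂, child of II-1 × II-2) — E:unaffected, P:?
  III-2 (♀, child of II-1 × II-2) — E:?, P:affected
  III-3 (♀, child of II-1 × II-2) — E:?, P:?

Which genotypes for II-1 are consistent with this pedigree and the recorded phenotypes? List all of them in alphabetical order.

E/I-1 ? ·: ee|Ee
E/I-2 aff ·: Ee
E/II-1 ? I-1×I-2: ee|Ee
E/II-2 ? ·: ee|Ee
E/II-3 un I-1×I-2: ee
E/II-4 ? I-1×I-2: ee|Ee|EE
E/III-1 un II-1×II-2: ee
E/III-2 ? II-1×II-2: ee|Ee|EE
E/III-3 ? II-1×II-2: ee|Ee|EE
⇒ E over [I-1,I-2,II-1,II-2,II-3,II-4,III-1,III-2,III-3]: 90 consistent
P/I-1 ? ·: pp|Pp|PP
P/I-2 ? ·: pp|Pp|PP
P/II-1 ? I-1×I-2: pp|Pp|PP
P/II-2 ? ·: pp|Pp|PP
P/II-3 ? I-1×I-2: pp|Pp|PP
P/II-4 ? I-1×I-2: pp|Pp|PP
P/III-1 ? II-1×II-2: pp|Pp|PP
P/III-2 aff II-1×II-2: Pp|PP
P/III-3 ? II-1×II-2: pp|Pp|PP
⇒ P over [I-1,I-2,II-1,II-2,II-3,II-4,III-1,III-2,III-3]: 1080 consistent

II-1 ∈ {Ee PP, Ee Pp, Ee pp, ee PP, ee Pp, ee pp}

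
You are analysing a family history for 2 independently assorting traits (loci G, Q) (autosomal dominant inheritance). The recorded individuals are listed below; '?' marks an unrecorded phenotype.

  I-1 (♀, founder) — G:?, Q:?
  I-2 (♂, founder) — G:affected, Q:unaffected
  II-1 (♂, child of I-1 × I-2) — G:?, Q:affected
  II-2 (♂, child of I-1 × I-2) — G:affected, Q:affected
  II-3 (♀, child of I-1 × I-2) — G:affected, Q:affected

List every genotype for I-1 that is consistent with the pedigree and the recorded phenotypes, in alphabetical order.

G/I-1 ? ·: gg|Gg|GG
G/I-2 aff ·: Gg|GG
G/II-1 ? I-1×I-2: gg|Gg|GG
G/II-2 aff I-1×I-2: Gg|GG
G/II-3 aff I-1×I-2: Gg|GG
⇒ G over [I-1,I-2,II-1,II-2,II-3]: 32 consistent
Q/I-1 ? ·: Qq|QQ
Q/I-2 un ·: qq
Q/II-1 aff I-1×I-2: Qq
Q/II-2 aff I-1×I-2: Qq
Q/II-3 aff I-1×I-2: Qq
⇒ Q over [I-1,I-2,II-1,II-2,II-3]: 2 consistent

I-1 ∈ {GG QQ, GG Qq, Gg QQ, Gg Qq, gg QQ, gg Qq}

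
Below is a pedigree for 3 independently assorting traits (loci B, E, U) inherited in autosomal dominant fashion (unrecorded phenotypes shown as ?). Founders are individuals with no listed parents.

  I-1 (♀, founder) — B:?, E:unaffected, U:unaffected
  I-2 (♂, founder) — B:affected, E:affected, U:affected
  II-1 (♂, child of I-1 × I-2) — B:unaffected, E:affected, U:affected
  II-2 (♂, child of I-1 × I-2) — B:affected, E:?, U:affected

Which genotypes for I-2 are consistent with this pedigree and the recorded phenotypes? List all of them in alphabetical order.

I-2 ∈ {Bb EE UU, Bb EE Uu, Bb Ee UU, Bb Ee Uu}

B/I-1 ? ·: bb|Bb
B/I-2 aff ·: Bb
B/II-1 un I-1×I-2: bb
B/II-2 aff I-1×I-2: Bb|BB
⇒ B over [I-1,I-2,II-1,II-2]: 3 consistent
E/I-1 un ·: ee
E/I-2 aff ·: Ee|EE
E/II-1 aff I-1×I-2: Ee
E/II-2 ? I-1×I-2: ee|Ee
⇒ E over [I-1,I-2,II-1,II-2]: 3 consistent
U/I-1 un ·: uu
U/I-2 aff ·: Uu|UU
U/II-1 aff I-1×I-2: Uu
U/II-2 aff I-1×I-2: Uu
⇒ U over [I-1,I-2,II-1,II-2]: 2 consistent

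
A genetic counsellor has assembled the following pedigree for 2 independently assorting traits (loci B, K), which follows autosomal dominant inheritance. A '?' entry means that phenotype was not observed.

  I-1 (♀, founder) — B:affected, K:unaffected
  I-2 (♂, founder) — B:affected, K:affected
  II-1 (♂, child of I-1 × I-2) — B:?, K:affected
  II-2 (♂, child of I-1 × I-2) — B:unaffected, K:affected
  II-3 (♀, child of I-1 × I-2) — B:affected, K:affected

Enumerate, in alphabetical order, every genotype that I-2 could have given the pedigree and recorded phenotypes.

B/I-1 aff ·: Bb
B/I-2 aff ·: Bb
B/II-1 ? I-1×I-2: bb|Bb|BB
B/II-2 un I-1×I-2: bb
B/II-3 aff I-1×I-2: Bb|BB
⇒ B over [I-1,I-2,II-1,II-2,II-3]: 6 consistent
K/I-1 un ·: kk
K/I-2 aff ·: Kk|KK
K/II-1 aff I-1×I-2: Kk
K/II-2 aff I-1×I-2: Kk
K/II-3 aff I-1×I-2: Kk
⇒ K over [I-1,I-2,II-1,II-2,II-3]: 2 consistent

I-2 ∈ {Bb KK, Bb Kk}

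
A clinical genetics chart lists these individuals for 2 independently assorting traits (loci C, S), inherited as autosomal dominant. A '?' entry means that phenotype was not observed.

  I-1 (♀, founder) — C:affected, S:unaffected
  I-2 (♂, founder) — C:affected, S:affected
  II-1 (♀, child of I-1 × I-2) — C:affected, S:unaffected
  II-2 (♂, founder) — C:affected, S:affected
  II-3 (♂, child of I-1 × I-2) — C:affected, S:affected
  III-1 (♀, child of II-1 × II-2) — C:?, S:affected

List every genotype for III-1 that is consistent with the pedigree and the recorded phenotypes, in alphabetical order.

C/I-1 aff ·: Cc|CC
C/I-2 aff ·: Cc|CC
C/II-1 aff I-1×I-2: Cc|CC
C/II-2 aff ·: Cc|CC
C/II-3 aff I-1×I-2: Cc|CC
C/III-1 ? II-1×II-2: cc|Cc|CC
⇒ C over [I-1,I-2,II-1,II-2,II-3,III-1]: 51 consistent
S/I-1 un ·: ss
S/I-2 aff ·: Ss
S/II-1 un I-1×I-2: ss
S/II-2 aff ·: Ss|SS
S/II-3 aff I-1×I-2: Ss
S/III-1 aff II-1×II-2: Ss
⇒ S over [I-1,I-2,II-1,II-2,II-3,III-1]: 2 consistent

III-1 ∈ {CC Ss, Cc Ss, cc Ss}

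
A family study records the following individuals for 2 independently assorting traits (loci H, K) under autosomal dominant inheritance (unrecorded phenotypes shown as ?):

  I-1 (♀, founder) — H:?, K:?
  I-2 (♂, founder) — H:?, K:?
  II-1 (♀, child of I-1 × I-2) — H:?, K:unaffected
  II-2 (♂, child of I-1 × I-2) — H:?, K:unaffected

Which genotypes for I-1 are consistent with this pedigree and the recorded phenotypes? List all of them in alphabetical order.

H/I-1 ? ·: hh|Hh|HH
H/I-2 ? ·: hh|Hh|HH
H/II-1 ? I-1×I-2: hh|Hh|HH
H/II-2 ? I-1×I-2: hh|Hh|HH
⇒ H over [I-1,I-2,II-1,II-2]: 29 consistent
K/I-1 ? ·: kk|Kk
K/I-2 ? ·: kk|Kk
K/II-1 un I-1×I-2: kk
K/II-2 un I-1×I-2: kk
⇒ K over [I-1,I-2,II-1,II-2]: 4 consistent

I-1 ∈ {HH Kk, HH kk, Hh Kk, Hh kk, hh Kk, hh kk}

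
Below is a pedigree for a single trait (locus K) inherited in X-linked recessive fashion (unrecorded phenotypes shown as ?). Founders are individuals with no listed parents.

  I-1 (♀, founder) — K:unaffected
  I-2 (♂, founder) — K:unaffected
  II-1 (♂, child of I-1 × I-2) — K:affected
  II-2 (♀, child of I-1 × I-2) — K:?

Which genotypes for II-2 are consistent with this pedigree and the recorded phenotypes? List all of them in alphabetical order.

II-2 ∈ {X^KX^K, X^KX^k}

K/I-1 un ·: X^KX^k
K/I-2 un ·: X^KY
K/II-1 aff I-1×I-2: X^kY
K/II-2 ? I-1×I-2: X^KX^K|X^KX^k
⇒ K over [I-1,I-2,II-1,II-2]: 2 consistent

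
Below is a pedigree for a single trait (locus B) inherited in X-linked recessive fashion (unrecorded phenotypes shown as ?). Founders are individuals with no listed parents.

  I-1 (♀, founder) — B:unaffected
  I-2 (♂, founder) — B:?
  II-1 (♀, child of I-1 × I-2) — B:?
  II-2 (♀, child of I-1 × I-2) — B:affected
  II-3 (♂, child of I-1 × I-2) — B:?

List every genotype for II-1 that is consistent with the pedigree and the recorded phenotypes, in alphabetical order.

II-1 ∈ {X^BX^b, X^bX^b}

B/I-1 un ·: X^BX^b
B/I-2 ? ·: X^bY
B/II-1 ? I-1×I-2: X^BX^b|X^bX^b
B/II-2 aff I-1×I-2: X^bX^b
B/II-3 ? I-1×I-2: X^BY|X^bY
⇒ B over [I-1,I-2,II-1,II-2,II-3]: 4 consistent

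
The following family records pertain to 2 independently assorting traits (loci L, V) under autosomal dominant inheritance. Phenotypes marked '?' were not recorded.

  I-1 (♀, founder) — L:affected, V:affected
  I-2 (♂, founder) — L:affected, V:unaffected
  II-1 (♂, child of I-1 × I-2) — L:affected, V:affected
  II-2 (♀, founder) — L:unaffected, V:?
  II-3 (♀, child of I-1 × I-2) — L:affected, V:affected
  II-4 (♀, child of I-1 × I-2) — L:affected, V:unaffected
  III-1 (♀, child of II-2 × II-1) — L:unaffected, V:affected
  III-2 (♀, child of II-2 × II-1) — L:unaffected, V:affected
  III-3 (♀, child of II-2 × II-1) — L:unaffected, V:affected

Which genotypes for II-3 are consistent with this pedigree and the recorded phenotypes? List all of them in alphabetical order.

II-3 ∈ {LL Vv, Ll Vv}

L/I-1 aff ·: Ll|LL
L/I-2 aff ·: Ll|LL
L/II-1 aff I-1×I-2: Ll
L/II-2 un ·: ll
L/II-3 aff I-1×I-2: Ll|LL
L/II-4 aff I-1×I-2: Ll|LL
L/III-1 un II-2×II-1: ll
L/III-2 un II-2×II-1: ll
L/III-3 un II-2×II-1: ll
⇒ L over [I-1,I-2,II-1,II-2,II-3,II-4,III-1,III-2,III-3]: 12 consistent
V/I-1 aff ·: Vv
V/I-2 un ·: vv
V/II-1 aff I-1×I-2: Vv
V/II-2 ? ·: vv|Vv|VV
V/II-3 aff I-1×I-2: Vv
V/II-4 un I-1×I-2: vv
V/III-1 aff II-2×II-1: Vv|VV
V/III-2 aff II-2×II-1: Vv|VV
V/III-3 aff II-2×II-1: Vv|VV
⇒ V over [I-1,I-2,II-1,II-2,II-3,II-4,III-1,III-2,III-3]: 17 consistent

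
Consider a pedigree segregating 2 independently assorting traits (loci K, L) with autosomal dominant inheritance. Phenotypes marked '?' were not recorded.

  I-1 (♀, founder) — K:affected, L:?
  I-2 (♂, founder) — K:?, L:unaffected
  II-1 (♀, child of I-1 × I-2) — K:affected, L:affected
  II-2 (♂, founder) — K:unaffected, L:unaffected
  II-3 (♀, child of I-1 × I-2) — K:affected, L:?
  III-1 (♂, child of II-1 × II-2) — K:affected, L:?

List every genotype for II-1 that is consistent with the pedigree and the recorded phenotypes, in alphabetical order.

II-1 ∈ {KK Ll, Kk Ll}

K/I-1 aff ·: Kk|KK
K/I-2 ? ·: kk|Kk|KK
K/II-1 aff I-1×I-2: Kk|KK
K/II-2 un ·: kk
K/II-3 aff I-1×I-2: Kk|KK
K/III-1 aff II-1×II-2: Kk
⇒ K over [I-1,I-2,II-1,II-2,II-3,III-1]: 15 consistent
L/I-1 ? ·: Ll|LL
L/I-2 un ·: ll
L/II-1 aff I-1×I-2: Ll
L/II-2 un ·: ll
L/II-3 ? I-1×I-2: ll|Ll
L/III-1 ? II-1×II-2: ll|Ll
⇒ L over [I-1,I-2,II-1,II-2,II-3,III-1]: 6 consistent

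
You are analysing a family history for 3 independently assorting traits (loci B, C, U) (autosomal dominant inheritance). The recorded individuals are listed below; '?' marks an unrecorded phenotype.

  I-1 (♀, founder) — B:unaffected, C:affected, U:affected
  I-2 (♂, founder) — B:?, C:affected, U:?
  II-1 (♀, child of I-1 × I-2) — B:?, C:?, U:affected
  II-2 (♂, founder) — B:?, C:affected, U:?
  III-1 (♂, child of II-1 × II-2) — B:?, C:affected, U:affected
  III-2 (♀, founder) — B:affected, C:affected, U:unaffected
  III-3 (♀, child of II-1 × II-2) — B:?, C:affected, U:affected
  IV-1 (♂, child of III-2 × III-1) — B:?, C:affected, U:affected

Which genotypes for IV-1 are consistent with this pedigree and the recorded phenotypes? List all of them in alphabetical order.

IV-1 ∈ {BB CC Uu, BB Cc Uu, Bb CC Uu, Bb Cc Uu, bb CC Uu, bb Cc Uu}

B/I-1 un ·: bb
B/I-2 ? ·: bb|Bb|BB
B/II-1 ? I-1×I-2: bb|Bb
B/II-2 ? ·: bb|Bb|BB
B/III-1 ? II-1×II-2: bb|Bb|BB
B/III-2 aff ·: Bb|BB
B/III-3 ? II-1×II-2: bb|Bb|BB
B/IV-1 ? III-2×III-1: bb|Bb|BB
⇒ B over [I-1,I-2,II-1,II-2,III-1,III-2,III-3,IV-1]: 178 consistent
C/I-1 aff ·: Cc|CC
C/I-2 aff ·: Cc|CC
C/II-1 ? I-1×I-2: cc|Cc|CC
C/II-2 aff ·: Cc|CC
C/III-1 aff II-1×II-2: Cc|CC
C/III-2 aff ·: Cc|CC
C/III-3 aff II-1×II-2: Cc|CC
C/IV-1 aff III-2×III-1: Cc|CC
⇒ C over [I-1,I-2,II-1,II-2,III-1,III-2,III-3,IV-1]: 160 consistent
U/I-1 aff ·: Uu|UU
U/I-2 ? ·: uu|Uu|UU
U/II-1 aff I-1×I-2: Uu|UU
U/II-2 ? ·: uu|Uu|UU
U/III-1 aff II-1×II-2: Uu|UU
U/III-2 un ·: uu
U/III-3 aff II-1×II-2: Uu|UU
U/IV-1 aff III-2×III-1: Uu
⇒ U over [I-1,I-2,II-1,II-2,III-1,III-2,III-3,IV-1]: 69 consistent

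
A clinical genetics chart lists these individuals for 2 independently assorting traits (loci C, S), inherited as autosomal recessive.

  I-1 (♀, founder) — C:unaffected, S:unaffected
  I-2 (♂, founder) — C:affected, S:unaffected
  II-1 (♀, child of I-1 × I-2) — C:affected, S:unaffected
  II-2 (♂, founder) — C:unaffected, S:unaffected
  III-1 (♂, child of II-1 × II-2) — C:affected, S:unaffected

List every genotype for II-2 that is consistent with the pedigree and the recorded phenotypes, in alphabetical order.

C/I-1 un ·: Cc
C/I-2 aff ·: cc
C/II-1 aff I-1×I-2: cc
C/II-2 un ·: Cc
C/III-1 aff II-1×II-2: cc
⇒ C over [I-1,I-2,II-1,II-2,III-1]: 1 consistent
S/I-1 un ·: SS|Ss
S/I-2 un ·: SS|Ss
S/II-1 un I-1×I-2: SS|Ss
S/II-2 un ·: SS|Ss
S/III-1 un II-1×II-2: SS|Ss
⇒ S over [I-1,I-2,II-1,II-2,III-1]: 24 consistent

II-2 ∈ {Cc SS, Cc Ss}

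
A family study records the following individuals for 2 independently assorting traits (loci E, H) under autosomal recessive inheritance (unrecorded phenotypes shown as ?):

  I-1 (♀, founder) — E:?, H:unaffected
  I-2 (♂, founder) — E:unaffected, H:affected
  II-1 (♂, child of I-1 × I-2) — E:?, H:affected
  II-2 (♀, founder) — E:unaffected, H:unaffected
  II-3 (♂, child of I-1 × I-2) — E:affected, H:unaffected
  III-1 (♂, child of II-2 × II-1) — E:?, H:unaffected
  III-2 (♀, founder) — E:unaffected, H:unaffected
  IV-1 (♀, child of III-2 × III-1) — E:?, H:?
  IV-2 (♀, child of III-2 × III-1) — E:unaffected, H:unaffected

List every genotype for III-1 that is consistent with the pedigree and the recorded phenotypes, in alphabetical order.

E/I-1 ? ·: Ee|ee
E/I-2 un ·: Ee
E/II-1 ? I-1×I-2: EE|Ee|ee
E/II-2 un ·: EE|Ee
E/II-3 aff I-1×I-2: ee
E/III-1 ? II-2×II-1: EE|Ee|ee
E/III-2 un ·: EE|Ee
E/IV-1 ? III-2×III-1: EE|Ee|ee
E/IV-2 un III-2×III-1: EE|Ee
⇒ E over [I-1,I-2,II-1,II-2,II-3,III-1,III-2,IV-1,IV-2]: 132 consistent
H/I-1 un ·: Hh
H/I-2 aff ·: hh
H/II-1 aff I-1×I-2: hh
H/II-2 un ·: HH|Hh
H/II-3 un I-1×I-2: Hh
H/III-1 un II-2×II-1: Hh
H/III-2 un ·: HH|Hh
H/IV-1 ? III-2×III-1: HH|Hh|hh
H/IV-2 un III-2×III-1: HH|Hh
⇒ H over [I-1,I-2,II-1,II-2,II-3,III-1,III-2,IV-1,IV-2]: 20 consistent

III-1 ∈ {EE Hh, Ee Hh, ee Hh}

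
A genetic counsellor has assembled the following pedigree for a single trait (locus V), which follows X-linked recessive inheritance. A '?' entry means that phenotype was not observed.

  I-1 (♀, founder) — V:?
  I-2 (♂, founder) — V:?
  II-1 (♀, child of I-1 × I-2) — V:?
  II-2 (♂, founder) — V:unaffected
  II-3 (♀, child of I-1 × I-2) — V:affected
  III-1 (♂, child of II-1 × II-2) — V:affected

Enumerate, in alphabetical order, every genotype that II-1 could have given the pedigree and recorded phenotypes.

II-1 ∈ {X^VX^v, X^vX^v}

V/I-1 ? ·: X^VX^v|X^vX^v
V/I-2 ? ·: X^vY
V/II-1 ? I-1×I-2: X^VX^v|X^vX^v
V/II-2 un ·: X^VY
V/II-3 aff I-1×I-2: X^vX^v
V/III-1 aff II-1×II-2: X^vY
⇒ V over [I-1,I-2,II-1,II-2,II-3,III-1]: 3 consistent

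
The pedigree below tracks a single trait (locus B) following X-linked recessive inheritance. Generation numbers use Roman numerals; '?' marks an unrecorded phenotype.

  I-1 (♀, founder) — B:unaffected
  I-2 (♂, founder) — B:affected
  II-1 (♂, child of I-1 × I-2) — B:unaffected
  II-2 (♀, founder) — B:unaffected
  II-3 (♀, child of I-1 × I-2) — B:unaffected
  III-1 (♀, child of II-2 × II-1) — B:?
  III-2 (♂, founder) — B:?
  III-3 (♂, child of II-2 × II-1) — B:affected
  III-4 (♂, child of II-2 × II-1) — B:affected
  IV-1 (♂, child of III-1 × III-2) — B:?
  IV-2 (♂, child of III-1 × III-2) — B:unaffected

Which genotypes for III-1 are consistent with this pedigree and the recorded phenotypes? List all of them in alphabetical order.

III-1 ∈ {X^BX^B, X^BX^b}

B/I-1 un ·: X^BX^B|X^BX^b
B/I-2 aff ·: X^bY
B/II-1 un I-1×I-2: X^BY
B/II-2 un ·: X^BX^b
B/II-3 un I-1×I-2: X^BX^b
B/III-1 ? II-2×II-1: X^BX^B|X^BX^b
B/III-2 ? ·: X^BY|X^bY
B/III-3 aff II-2×II-1: X^bY
B/III-4 aff II-2×II-1: X^bY
B/IV-1 ? III-1×III-2: X^BY|X^bY
B/IV-2 un III-1×III-2: X^BY
⇒ B over [I-1,I-2,II-1,II-2,II-3,III-1,III-2,III-3,III-4,IV-1,IV-2]: 12 consistent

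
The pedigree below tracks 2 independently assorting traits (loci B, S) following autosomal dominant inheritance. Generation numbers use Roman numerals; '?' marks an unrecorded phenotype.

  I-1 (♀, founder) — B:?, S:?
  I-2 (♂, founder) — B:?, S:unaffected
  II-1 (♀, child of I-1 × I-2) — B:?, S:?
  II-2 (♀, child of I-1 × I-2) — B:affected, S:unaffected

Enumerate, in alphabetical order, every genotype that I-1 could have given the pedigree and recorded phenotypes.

B/I-1 ? ·: bb|Bb|BB
B/I-2 ? ·: bb|Bb|BB
B/II-1 ? I-1×I-2: bb|Bb|BB
B/II-2 aff I-1×I-2: Bb|BB
⇒ B over [I-1,I-2,II-1,II-2]: 21 consistent
S/I-1 ? ·: ss|Ss
S/I-2 un ·: ss
S/II-1 ? I-1×I-2: ss|Ss
S/II-2 un I-1×I-2: ss
⇒ S over [I-1,I-2,II-1,II-2]: 3 consistent

I-1 ∈ {BB Ss, BB ss, Bb Ss, Bb ss, bb Ss, bb ss}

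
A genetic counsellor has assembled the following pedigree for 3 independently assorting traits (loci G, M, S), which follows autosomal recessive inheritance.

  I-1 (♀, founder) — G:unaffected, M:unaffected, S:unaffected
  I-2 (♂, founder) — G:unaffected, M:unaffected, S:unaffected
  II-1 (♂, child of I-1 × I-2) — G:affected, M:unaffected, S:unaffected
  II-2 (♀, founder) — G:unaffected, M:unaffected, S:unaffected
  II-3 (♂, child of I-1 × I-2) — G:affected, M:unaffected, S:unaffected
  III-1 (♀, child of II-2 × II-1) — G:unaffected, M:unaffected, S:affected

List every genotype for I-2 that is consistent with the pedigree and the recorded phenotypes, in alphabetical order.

I-2 ∈ {Gg MM SS, Gg MM Ss, Gg Mm SS, Gg Mm Ss}

G/I-1 un ·: Gg
G/I-2 un ·: Gg
G/II-1 aff I-1×I-2: gg
G/II-2 un ·: GG|Gg
G/II-3 aff I-1×I-2: gg
G/III-1 un II-2×II-1: Gg
⇒ G over [I-1,I-2,II-1,II-2,II-3,III-1]: 2 consistent
M/I-1 un ·: MM|Mm
M/I-2 un ·: MM|Mm
M/II-1 un I-1×I-2: MM|Mm
M/II-2 un ·: MM|Mm
M/II-3 un I-1×I-2: MM|Mm
M/III-1 un II-2×II-1: MM|Mm
⇒ M over [I-1,I-2,II-1,II-2,II-3,III-1]: 45 consistent
S/I-1 un ·: SS|Ss
S/I-2 un ·: SS|Ss
S/II-1 un I-1×I-2: Ss
S/II-2 un ·: Ss
S/II-3 un I-1×I-2: SS|Ss
S/III-1 aff II-2×II-1: ss
⇒ S over [I-1,I-2,II-1,II-2,II-3,III-1]: 6 consistent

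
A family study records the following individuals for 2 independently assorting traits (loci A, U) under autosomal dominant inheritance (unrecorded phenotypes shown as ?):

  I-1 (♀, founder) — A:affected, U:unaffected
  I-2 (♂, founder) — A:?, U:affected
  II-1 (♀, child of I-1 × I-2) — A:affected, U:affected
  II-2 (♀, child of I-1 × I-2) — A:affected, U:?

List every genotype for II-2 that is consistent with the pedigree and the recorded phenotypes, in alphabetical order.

A/I-1 aff ·: Aa|AA
A/I-2 ? ·: aa|Aa|AA
A/II-1 aff I-1×I-2: Aa|AA
A/II-2 aff I-1×I-2: Aa|AA
⇒ A over [I-1,I-2,II-1,II-2]: 15 consistent
U/I-1 un ·: uu
U/I-2 aff ·: Uu|UU
U/II-1 aff I-1×I-2: Uu
U/II-2 ? I-1×I-2: uu|Uu
⇒ U over [I-1,I-2,II-1,II-2]: 3 consistent

II-2 ∈ {AA Uu, AA uu, Aa Uu, Aa uu}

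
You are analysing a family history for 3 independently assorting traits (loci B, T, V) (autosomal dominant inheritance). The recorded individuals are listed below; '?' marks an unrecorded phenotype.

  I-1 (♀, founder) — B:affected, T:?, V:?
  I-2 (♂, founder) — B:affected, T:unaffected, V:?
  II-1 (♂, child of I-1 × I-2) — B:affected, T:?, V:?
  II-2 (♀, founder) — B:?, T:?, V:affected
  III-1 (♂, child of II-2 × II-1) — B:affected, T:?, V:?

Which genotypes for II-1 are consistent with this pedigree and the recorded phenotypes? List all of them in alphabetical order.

II-1 ∈ {BB Tt VV, BB Tt Vv, BB Tt vv, BB tt VV, BB tt Vv, BB tt vv, Bb Tt VV, Bb Tt Vv, Bb Tt vv, Bb tt VV, Bb tt Vv, Bb tt vv}

B/I-1 aff ·: Bb|BB
B/I-2 aff ·: Bb|BB
B/II-1 aff I-1×I-2: Bb|BB
B/II-2 ? ·: bb|Bb|BB
B/III-1 aff II-2×II-1: Bb|BB
⇒ B over [I-1,I-2,II-1,II-2,III-1]: 31 consistent
T/I-1 ? ·: tt|Tt|TT
T/I-2 un ·: tt
T/II-1 ? I-1×I-2: tt|Tt
T/II-2 ? ·: tt|Tt|TT
T/III-1 ? II-2×II-1: tt|Tt|TT
⇒ T over [I-1,I-2,II-1,II-2,III-1]: 22 consistent
V/I-1 ? ·: vv|Vv|VV
V/I-2 ? ·: vv|Vv|VV
V/II-1 ? I-1×I-2: vv|Vv|VV
V/II-2 aff ·: Vv|VV
V/III-1 ? II-2×II-1: vv|Vv|VV
⇒ V over [I-1,I-2,II-1,II-2,III-1]: 59 consistent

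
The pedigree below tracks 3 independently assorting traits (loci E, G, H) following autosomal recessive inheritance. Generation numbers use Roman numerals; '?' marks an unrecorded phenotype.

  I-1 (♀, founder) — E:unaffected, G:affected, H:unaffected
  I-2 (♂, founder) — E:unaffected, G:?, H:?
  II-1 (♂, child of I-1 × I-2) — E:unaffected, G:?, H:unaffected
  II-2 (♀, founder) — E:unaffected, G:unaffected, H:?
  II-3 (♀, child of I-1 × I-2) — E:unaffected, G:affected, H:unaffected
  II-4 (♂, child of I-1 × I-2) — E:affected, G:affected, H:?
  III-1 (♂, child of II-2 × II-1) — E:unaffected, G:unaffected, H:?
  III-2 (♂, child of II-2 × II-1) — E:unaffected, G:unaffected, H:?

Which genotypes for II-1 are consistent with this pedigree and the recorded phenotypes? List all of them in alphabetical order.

E/I-1 un ·: Ee
E/I-2 un ·: Ee
E/II-1 un I-1×I-2: EE|Ee
E/II-2 un ·: EE|Ee
E/II-3 un I-1×I-2: EE|Ee
E/II-4 aff I-1×I-2: ee
E/III-1 un II-2×II-1: EE|Ee
E/III-2 un II-2×II-1: EE|Ee
⇒ E over [I-1,I-2,II-1,II-2,II-3,II-4,III-1,III-2]: 26 consistent
G/I-1 aff ·: gg
G/I-2 ? ·: Gg|gg
G/II-1 ? I-1×I-2: Gg|gg
G/II-2 un ·: GG|Gg
G/II-3 aff I-1×I-2: gg
G/II-4 aff I-1×I-2: gg
G/III-1 un II-2×II-1: GG|Gg
G/III-2 un II-2×II-1: GG|Gg
⇒ G over [I-1,I-2,II-1,II-2,II-3,II-4,III-1,III-2]: 12 consistent
H/I-1 un ·: HH|Hh
H/I-2 ? ·: HH|Hh|hh
H/II-1 un I-1×I-2: HH|Hh
H/II-2 ? ·: HH|Hh|hh
H/II-3 un I-1×I-2: HH|Hh
H/II-4 ? I-1×I-2: HH|Hh|hh
H/III-1 ? II-2×II-1: HH|Hh|hh
H/III-2 ? II-2×II-1: HH|Hh|hh
⇒ H over [I-1,I-2,II-1,II-2,II-3,II-4,III-1,III-2]: 379 consistent

II-1 ∈ {EE Gg HH, EE Gg Hh, EE gg HH, EE gg Hh, Ee Gg HH, Ee Gg Hh, Ee gg HH, Ee gg Hh}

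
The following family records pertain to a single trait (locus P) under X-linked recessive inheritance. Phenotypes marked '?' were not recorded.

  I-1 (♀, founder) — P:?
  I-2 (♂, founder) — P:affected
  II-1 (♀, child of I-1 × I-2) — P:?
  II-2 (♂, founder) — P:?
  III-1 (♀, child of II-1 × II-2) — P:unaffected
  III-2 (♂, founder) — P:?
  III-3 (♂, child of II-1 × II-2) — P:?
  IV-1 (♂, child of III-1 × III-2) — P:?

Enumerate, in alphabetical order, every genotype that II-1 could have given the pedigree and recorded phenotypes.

P/I-1 ? ·: X^PX^P|X^PX^p|X^pX^p
P/I-2 aff ·: X^pY
P/II-1 ? I-1×I-2: X^PX^p|X^pX^p
P/II-2 ? ·: X^PY|X^pY
P/III-1 un II-1×II-2: X^PX^P|X^PX^p
P/III-2 ? ·: X^PY|X^pY
P/III-3 ? II-1×II-2: X^PY|X^pY
P/IV-1 ? III-1×III-2: X^PY|X^pY
⇒ P over [I-1,I-2,II-1,II-2,III-1,III-2,III-3,IV-1]: 48 consistent

II-1 ∈ {X^PX^p, X^pX^p}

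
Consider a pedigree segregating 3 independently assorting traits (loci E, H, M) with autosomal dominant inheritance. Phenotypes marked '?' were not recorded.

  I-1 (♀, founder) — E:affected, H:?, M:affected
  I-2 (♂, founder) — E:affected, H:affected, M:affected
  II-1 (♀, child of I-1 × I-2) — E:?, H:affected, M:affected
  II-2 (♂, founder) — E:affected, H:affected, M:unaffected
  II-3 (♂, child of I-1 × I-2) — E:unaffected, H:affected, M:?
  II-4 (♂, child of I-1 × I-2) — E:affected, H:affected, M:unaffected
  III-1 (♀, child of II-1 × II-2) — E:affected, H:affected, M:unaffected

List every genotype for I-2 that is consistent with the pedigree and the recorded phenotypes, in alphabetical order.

I-2 ∈ {Ee HH Mm, Ee Hh Mm}

E/I-1 aff ·: Ee
E/I-2 aff ·: Ee
E/II-1 ? I-1×I-2: ee|Ee|EE
E/II-2 aff ·: Ee|EE
E/II-3 un I-1×I-2: ee
E/II-4 aff I-1×I-2: Ee|EE
E/III-1 aff II-1×II-2: Ee|EE
⇒ E over [I-1,I-2,II-1,II-2,II-3,II-4,III-1]: 18 consistent
H/I-1 ? ·: hh|Hh|HH
H/I-2 aff ·: Hh|HH
H/II-1 aff I-1×I-2: Hh|HH
H/II-2 aff ·: Hh|HH
H/II-3 aff I-1×I-2: Hh|HH
H/II-4 aff I-1×I-2: Hh|HH
H/III-1 aff II-1×II-2: Hh|HH
⇒ H over [I-1,I-2,II-1,II-2,II-3,II-4,III-1]: 95 consistent
M/I-1 aff ·: Mm
M/I-2 aff ·: Mm
M/II-1 aff I-1×I-2: Mm
M/II-2 un ·: mm
M/II-3 ? I-1×I-2: mm|Mm|MM
M/II-4 un I-1×I-2: mm
M/III-1 un II-1×II-2: mm
⇒ M over [I-1,I-2,II-1,II-2,II-3,II-4,III-1]: 3 consistent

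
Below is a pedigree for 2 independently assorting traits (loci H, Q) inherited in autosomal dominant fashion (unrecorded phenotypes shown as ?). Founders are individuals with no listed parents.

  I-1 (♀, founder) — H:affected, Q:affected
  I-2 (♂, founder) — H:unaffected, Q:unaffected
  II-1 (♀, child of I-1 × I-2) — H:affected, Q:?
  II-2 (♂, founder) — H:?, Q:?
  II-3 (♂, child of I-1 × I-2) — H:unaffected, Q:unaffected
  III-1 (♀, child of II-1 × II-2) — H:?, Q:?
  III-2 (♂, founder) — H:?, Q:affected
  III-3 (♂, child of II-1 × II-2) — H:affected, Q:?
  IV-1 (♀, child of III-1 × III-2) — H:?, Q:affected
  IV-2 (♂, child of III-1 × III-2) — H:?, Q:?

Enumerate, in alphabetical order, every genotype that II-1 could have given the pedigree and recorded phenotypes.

H/I-1 aff ·: Hh
H/I-2 un ·: hh
H/II-1 aff I-1×I-2: Hh
H/II-2 ? ·: hh|Hh|HH
H/II-3 un I-1×I-2: hh
H/III-1 ? II-1×II-2: hh|Hh|HH
H/III-2 ? ·: hh|Hh|HH
H/III-3 aff II-1×II-2: Hh|HH
H/IV-1 ? III-1×III-2: hh|Hh|HH
H/IV-2 ? III-1×III-2: hh|Hh|HH
⇒ H over [I-1,I-2,II-1,II-2,II-3,III-1,III-2,III-3,IV-1,IV-2]: 127 consistent
Q/I-1 aff ·: Qq
Q/I-2 un ·: qq
Q/II-1 ? I-1×I-2: qq|Qq
Q/II-2 ? ·: qq|Qq|QQ
Q/II-3 un I-1×I-2: qq
Q/III-1 ? II-1×II-2: qq|Qq|QQ
Q/III-2 aff ·: Qq|QQ
Q/III-3 ? II-1×II-2: qq|Qq|QQ
Q/IV-1 aff III-1×III-2: Qq|QQ
Q/IV-2 ? III-1×III-2: qq|Qq|QQ
⇒ Q over [I-1,I-2,II-1,II-2,II-3,III-1,III-2,III-3,IV-1,IV-2]: 149 consistent

II-1 ∈ {Hh Qq, Hh qq}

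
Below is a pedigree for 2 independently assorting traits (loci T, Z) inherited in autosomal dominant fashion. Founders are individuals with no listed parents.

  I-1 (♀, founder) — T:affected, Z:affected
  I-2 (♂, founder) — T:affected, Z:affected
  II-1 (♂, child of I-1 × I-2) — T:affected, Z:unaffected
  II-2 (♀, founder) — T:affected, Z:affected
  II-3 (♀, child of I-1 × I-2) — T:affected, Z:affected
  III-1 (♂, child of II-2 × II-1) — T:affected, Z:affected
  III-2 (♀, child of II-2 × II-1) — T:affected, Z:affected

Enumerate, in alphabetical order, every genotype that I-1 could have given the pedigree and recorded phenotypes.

I-1 ∈ {TT Zz, Tt Zz}

T/I-1 aff ·: Tt|TT
T/I-2 aff ·: Tt|TT
T/II-1 aff I-1×I-2: Tt|TT
T/II-2 aff ·: Tt|TT
T/II-3 aff I-1×I-2: Tt|TT
T/III-1 aff II-2×II-1: Tt|TT
T/III-2 aff II-2×II-1: Tt|TT
⇒ T over [I-1,I-2,II-1,II-2,II-3,III-1,III-2]: 83 consistent
Z/I-1 aff ·: Zz
Z/I-2 aff ·: Zz
Z/II-1 un I-1×I-2: zz
Z/II-2 aff ·: Zz|ZZ
Z/II-3 aff I-1×I-2: Zz|ZZ
Z/III-1 aff II-2×II-1: Zz
Z/III-2 aff II-2×II-1: Zz
⇒ Z over [I-1,I-2,II-1,II-2,II-3,III-1,III-2]: 4 consistent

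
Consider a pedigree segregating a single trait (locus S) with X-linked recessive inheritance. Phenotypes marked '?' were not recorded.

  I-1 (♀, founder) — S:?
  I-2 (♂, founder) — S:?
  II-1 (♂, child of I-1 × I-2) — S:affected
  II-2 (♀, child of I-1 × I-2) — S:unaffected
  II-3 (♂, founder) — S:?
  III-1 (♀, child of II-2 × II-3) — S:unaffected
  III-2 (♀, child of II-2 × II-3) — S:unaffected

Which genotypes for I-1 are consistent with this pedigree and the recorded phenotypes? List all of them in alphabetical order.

I-1 ∈ {X^SX^s, X^sX^s}

S/I-1 ? ·: X^SX^s|X^sX^s
S/I-2 ? ·: X^SY|X^sY
S/II-1 aff I-1×I-2: X^sY
S/II-2 un I-1×I-2: X^SX^S|X^SX^s
S/II-3 ? ·: X^SY|X^sY
S/III-1 un II-2×II-3: X^SX^S|X^SX^s
S/III-2 un II-2×II-3: X^SX^S|X^SX^s
⇒ S over [I-1,I-2,II-1,II-2,II-3,III-1,III-2]: 17 consistent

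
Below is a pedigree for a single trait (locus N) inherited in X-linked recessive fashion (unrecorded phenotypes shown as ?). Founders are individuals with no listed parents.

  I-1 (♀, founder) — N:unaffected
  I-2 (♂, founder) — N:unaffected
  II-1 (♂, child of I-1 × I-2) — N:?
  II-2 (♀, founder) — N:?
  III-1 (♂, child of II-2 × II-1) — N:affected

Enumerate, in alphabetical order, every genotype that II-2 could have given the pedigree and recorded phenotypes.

N/I-1 un ·: X^NX^N|X^NX^n
N/I-2 un ·: X^NY
N/II-1 ? I-1×I-2: X^NY|X^nY
N/II-2 ? ·: X^NX^n|X^nX^n
N/III-1 aff II-2×II-1: X^nY
⇒ N over [I-1,I-2,II-1,II-2,III-1]: 6 consistent

II-2 ∈ {X^NX^n, X^nX^n}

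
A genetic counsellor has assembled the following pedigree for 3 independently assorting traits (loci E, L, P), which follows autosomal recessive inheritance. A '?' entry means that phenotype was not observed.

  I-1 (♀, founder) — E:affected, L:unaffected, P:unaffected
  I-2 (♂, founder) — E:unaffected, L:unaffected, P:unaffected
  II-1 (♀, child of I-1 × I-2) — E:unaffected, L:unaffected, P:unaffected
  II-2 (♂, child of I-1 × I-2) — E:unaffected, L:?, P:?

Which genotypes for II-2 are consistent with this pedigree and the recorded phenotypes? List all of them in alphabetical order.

E/I-1 aff ·: ee
E/I-2 un ·: EE|Ee
E/II-1 un I-1×I-2: Ee
E/II-2 un I-1×I-2: Ee
⇒ E over [I-1,I-2,II-1,II-2]: 2 consistent
L/I-1 un ·: LL|Ll
L/I-2 un ·: LL|Ll
L/II-1 un I-1×I-2: LL|Ll
L/II-2 ? I-1×I-2: LL|Ll|ll
⇒ L over [I-1,I-2,II-1,II-2]: 15 consistent
P/I-1 un ·: PP|Pp
P/I-2 un ·: PP|Pp
P/II-1 un I-1×I-2: PP|Pp
P/II-2 ? I-1×I-2: PP|Pp|pp
⇒ P over [I-1,I-2,II-1,II-2]: 15 consistent

II-2 ∈ {Ee LL PP, Ee LL Pp, Ee LL pp, Ee Ll PP, Ee Ll Pp, Ee Ll pp, Ee ll PP, Ee ll Pp, Ee ll pp}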